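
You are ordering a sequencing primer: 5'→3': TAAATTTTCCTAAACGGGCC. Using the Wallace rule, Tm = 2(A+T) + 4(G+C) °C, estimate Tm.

Counting bases: A=6, T=6, G=3, C=5
AT pairs contribute 12, GC pairs contribute 8.
Tm = 2(12) + 4(8) = 24 + 32 = 56°C

56°C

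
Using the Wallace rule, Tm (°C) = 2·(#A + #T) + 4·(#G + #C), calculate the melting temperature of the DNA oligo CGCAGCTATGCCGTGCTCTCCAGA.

78°C

Base counts: A=4, C=9, G=6, T=5
So N_AT = 9 and N_GC = 15.
Tm = 2(9) + 4(15) = 18 + 60 = 78°C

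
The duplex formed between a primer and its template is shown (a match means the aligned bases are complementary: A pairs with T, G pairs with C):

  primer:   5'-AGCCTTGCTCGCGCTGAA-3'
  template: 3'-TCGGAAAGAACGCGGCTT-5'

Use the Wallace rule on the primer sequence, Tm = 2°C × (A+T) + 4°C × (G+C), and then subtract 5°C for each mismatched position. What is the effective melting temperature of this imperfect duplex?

Primer base counts: A=3, T=4, G=5, C=6 → A+T=7, G+C=11
Perfect-match Tm = 2(7) + 4(11) = 14 + 44 = 58°C
Mismatches (positions where the bases are not complementary): 3 (at positions 7, 10, 15)
Effective Tm = 58 − 3×5 = 58 − 15 = 43°C

43°C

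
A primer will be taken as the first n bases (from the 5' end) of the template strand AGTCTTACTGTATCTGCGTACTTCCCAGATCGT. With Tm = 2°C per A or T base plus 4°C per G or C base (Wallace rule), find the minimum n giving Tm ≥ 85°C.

First 29 bases: AGTCTTACTGTATCTGCGTACTTCCCAGA → Tm = 84°C (< 85°C)
First 30 bases: AGTCTTACTGTATCTGCGTACTTCCCAGAT → Tm = 86°C (≥ 85°C)
Since every base adds ≥2°C, Tm only increases with n, so the threshold is first crossed at n = 30.

n = 30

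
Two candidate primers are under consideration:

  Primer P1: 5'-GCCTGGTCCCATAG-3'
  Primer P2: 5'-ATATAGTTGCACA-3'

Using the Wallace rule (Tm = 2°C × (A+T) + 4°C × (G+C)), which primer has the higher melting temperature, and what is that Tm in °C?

Primer P1, 46°C

Primer P1: A+T=5, G+C=9 → Tm = 2(5)+4(9) = 46°C
Primer P2: A+T=9, G+C=4 → Tm = 2(9)+4(4) = 34°C
46°C vs 34°C → primer P1 is higher.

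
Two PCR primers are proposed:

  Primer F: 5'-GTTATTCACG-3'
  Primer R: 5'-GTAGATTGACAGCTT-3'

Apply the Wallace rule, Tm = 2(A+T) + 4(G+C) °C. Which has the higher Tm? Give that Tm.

Primer F: A+T=6, G+C=4 → Tm = 2(6)+4(4) = 28°C
Primer R: A+T=9, G+C=6 → Tm = 2(9)+4(6) = 42°C
28°C vs 42°C → primer R is higher.

Primer R, 42°C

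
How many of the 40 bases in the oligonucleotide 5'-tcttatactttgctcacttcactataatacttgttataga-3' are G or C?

11

Base counts: A=11, T=18, G=3, C=8
G+C = 3 + 8 = 11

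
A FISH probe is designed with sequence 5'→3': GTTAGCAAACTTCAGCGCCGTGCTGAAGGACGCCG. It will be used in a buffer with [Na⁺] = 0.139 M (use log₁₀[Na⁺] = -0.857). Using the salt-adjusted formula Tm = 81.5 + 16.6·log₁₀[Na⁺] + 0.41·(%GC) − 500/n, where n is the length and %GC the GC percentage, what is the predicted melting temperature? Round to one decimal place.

77.6°C

Length n = 35. Base counts: C=10, A=8, G=11, T=6
G+C = 21, so %GC = 21/35 × 100 = 60%
Salt term: 16.6 × (-0.857) = -14.226
GC term: 0.41 × 60 = 24.6; length term: −500/35 = −14.286
Tm = 81.5 + (-14.226) + 24.6 − 14.286 = 77.588 → 77.6°C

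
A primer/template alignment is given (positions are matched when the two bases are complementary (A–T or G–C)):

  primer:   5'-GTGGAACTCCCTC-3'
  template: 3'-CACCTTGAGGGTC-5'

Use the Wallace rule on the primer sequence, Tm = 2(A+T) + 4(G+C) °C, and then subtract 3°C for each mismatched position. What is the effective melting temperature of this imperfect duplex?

36°C

Primer base counts: A=2, T=3, G=3, C=5 → A+T=5, G+C=8
Perfect-match Tm = 2(5) + 4(8) = 10 + 32 = 42°C
Mismatches (positions where the bases are not complementary): 2 (at positions 12, 13)
Effective Tm = 42 − 2×3 = 42 − 6 = 36°C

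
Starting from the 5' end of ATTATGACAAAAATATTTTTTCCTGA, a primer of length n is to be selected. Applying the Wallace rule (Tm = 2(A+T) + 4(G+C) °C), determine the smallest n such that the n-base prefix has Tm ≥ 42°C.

n = 19

First 18 bases: ATTATGACAAAAATATTT → Tm = 40°C (< 42°C)
First 19 bases: ATTATGACAAAAATATTTT → Tm = 42°C (≥ 42°C)
Each additional base adds 2°C (A/T) or 4°C (G/C), so Tm is non-decreasing in n; n = 19 is the first length to reach 42°C.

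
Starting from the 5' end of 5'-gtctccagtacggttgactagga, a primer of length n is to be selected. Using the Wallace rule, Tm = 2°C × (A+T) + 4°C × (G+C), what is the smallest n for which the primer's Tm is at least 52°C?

n = 17

First 16 bases: GTCTCCAGTACGGTTG → Tm = 50°C (< 52°C)
First 17 bases: GTCTCCAGTACGGTTGA → Tm = 52°C (≥ 52°C)
Each additional base adds 2°C (A/T) or 4°C (G/C), so Tm is non-decreasing in n; n = 17 is the first length to reach 52°C.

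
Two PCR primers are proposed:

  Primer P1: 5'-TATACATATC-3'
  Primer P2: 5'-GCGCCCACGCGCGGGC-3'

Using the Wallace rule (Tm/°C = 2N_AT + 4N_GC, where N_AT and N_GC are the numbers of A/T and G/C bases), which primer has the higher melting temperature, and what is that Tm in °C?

Primer P1: A+T=8, G+C=2 → Tm = 2(8)+4(2) = 24°C
Primer P2: A+T=1, G+C=15 → Tm = 2(1)+4(15) = 62°C
24°C vs 62°C → primer P2 is higher.

Primer P2, 62°C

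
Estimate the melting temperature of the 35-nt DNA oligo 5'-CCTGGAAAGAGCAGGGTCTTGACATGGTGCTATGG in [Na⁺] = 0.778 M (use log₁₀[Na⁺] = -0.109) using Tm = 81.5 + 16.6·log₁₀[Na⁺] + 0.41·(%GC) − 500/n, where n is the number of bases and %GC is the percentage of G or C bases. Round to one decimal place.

87.7°C

Length n = 35. Counting bases: G=13, T=8, A=8, C=6
G+C = 19, so %GC = 19/35 × 100 = 54.286%
Salt term: 16.6 × (-0.109) = -1.809
GC term: 0.41 × 54.286 = 22.257; length term: −500/35 = −14.286
Tm = 81.5 + (-1.809) + 22.257 − 14.286 = 87.662 → 87.7°C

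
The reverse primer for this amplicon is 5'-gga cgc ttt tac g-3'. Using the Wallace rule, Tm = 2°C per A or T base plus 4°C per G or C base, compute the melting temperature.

C=3, T=4, G=4, A=2
AT pairs contribute 6, GC pairs contribute 7.
Tm = 2(6) + 4(7) = 12 + 28 = 40°C

40°C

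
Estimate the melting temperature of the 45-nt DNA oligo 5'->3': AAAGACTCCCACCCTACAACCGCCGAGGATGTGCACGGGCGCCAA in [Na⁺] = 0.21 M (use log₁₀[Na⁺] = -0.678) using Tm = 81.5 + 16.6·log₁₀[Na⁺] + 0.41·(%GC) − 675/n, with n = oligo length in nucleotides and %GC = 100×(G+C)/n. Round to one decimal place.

80.8°C

Length n = 45. Base counts: A=13, G=11, C=17, T=4
G+C = 28, so %GC = 28/45 × 100 = 62.222%
Salt term: 16.6 × (-0.678) = -11.255
GC term: 0.41 × 62.222 = 25.511; length term: −675/45 = −15
Tm = 81.5 + (-11.255) + 25.511 − 15 = 80.756 → 80.8°C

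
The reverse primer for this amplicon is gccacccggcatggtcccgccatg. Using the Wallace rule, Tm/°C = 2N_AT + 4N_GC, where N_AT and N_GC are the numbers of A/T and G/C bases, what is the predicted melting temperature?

84°C

Counting bases: T=3, G=7, A=3, C=11
So N_AT = 6 and N_GC = 18.
Tm = 2(6) + 4(18) = 12 + 72 = 84°C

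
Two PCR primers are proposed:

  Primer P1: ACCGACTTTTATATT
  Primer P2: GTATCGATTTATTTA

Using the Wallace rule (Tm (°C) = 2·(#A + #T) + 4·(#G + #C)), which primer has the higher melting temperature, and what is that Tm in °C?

Primer P1, 38°C

Primer P1: A+T=11, G+C=4 → Tm = 2(11)+4(4) = 38°C
Primer P2: A+T=12, G+C=3 → Tm = 2(12)+4(3) = 36°C
38°C vs 36°C → primer P1 is higher.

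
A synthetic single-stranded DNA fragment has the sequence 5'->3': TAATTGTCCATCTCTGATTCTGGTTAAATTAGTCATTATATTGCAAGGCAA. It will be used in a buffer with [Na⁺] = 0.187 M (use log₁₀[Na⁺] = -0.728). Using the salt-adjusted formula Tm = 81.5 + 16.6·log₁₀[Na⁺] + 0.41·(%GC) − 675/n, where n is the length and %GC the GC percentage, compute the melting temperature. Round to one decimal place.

Length n = 51. Counting bases: T=20, A=15, G=8, C=8
G+C = 16, so %GC = 16/51 × 100 = 31.373%
Salt term: 16.6 × (-0.728) = -12.085
GC term: 0.41 × 31.373 = 12.863; length term: −675/51 = −13.235
Tm = 81.5 + (-12.085) + 12.863 − 13.235 = 69.043 → 69.0°C

69.0°C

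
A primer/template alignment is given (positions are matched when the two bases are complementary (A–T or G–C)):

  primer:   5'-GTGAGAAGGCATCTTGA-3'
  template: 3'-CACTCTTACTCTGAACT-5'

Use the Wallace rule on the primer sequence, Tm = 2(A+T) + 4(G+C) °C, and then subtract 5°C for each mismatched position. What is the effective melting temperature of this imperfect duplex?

Primer base counts: A=5, T=4, G=6, C=2 → A+T=9, G+C=8
Perfect-match Tm = 2(9) + 4(8) = 18 + 32 = 50°C
Mismatches (positions where the bases are not complementary): 4 (at positions 8, 10, 11, 12)
Effective Tm = 50 − 4×5 = 50 − 20 = 30°C

30°C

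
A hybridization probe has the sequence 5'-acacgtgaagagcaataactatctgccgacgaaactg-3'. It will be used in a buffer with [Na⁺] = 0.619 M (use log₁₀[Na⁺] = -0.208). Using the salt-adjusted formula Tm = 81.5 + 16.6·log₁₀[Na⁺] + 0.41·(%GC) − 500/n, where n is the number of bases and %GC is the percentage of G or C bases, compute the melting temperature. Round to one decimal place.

Length n = 37. Scanning the sequence gives T=6, C=9, G=8, A=14.
G+C = 17, so %GC = 17/37 × 100 = 45.946%
Salt term: 16.6 × (-0.208) = -3.453
GC term: 0.41 × 45.946 = 18.838; length term: −500/37 = −13.514
Tm = 81.5 + (-3.453) + 18.838 − 13.514 = 83.371 → 83.4°C

83.4°C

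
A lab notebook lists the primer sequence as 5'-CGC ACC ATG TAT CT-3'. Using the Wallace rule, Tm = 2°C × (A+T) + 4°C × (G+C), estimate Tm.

G=2, C=5, A=3, T=4
A+T = 7, G+C = 7
Tm = 2(7) + 4(7) = 14 + 28 = 42°C

42°C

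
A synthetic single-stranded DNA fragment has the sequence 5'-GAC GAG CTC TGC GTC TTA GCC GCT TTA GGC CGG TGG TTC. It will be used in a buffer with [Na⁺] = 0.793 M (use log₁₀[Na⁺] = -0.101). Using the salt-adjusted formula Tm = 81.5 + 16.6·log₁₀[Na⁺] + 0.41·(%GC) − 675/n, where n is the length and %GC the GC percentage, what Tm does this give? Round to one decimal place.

Length n = 39. Counting bases: C=11, T=11, A=4, G=13
G+C = 24, so %GC = 24/39 × 100 = 61.538%
Salt term: 16.6 × (-0.101) = -1.677
GC term: 0.41 × 61.538 = 25.231; length term: −675/39 = −17.308
Tm = 81.5 + (-1.677) + 25.231 − 17.308 = 87.746 → 87.7°C

87.7°C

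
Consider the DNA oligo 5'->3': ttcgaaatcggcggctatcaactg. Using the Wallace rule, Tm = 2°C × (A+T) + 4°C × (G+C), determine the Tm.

72°C

Scanning the sequence gives G=6, T=6, A=6, C=6.
So N_AT = 12 and N_GC = 12.
Tm = 2×12 + 4×12 = 72°C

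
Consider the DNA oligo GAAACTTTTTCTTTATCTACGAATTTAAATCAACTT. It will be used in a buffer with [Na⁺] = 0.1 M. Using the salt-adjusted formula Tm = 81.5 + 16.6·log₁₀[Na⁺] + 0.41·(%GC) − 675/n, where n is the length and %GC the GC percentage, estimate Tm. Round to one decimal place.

Length n = 36. Counting bases: A=12, G=2, T=16, C=6
G+C = 8, so %GC = 8/36 × 100 = 22.222%
Salt term: 16.6 × (-1) = -16.6
GC term: 0.41 × 22.222 = 9.111; length term: −675/36 = −18.75
Tm = 81.5 + (-16.6) + 9.111 − 18.75 = 55.261 → 55.3°C

55.3°C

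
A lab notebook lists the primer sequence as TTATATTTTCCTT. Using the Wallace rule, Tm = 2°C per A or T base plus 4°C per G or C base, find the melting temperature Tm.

Counting bases: T=9, G=0, C=2, A=2
So N_AT = 11 and N_GC = 2.
Tm = 2(11) + 4(2) = 22 + 8 = 30°C

30°C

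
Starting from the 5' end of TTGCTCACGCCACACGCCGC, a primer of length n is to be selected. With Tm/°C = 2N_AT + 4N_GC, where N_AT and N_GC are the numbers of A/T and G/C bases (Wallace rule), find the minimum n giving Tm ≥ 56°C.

n = 17

First 16 bases: TTGCTCACGCCACACG → Tm = 52°C (< 56°C)
First 17 bases: TTGCTCACGCCACACGC → Tm = 56°C (≥ 56°C)
Each additional base adds 2°C (A/T) or 4°C (G/C), so Tm is non-decreasing in n; n = 17 is the first length to reach 56°C.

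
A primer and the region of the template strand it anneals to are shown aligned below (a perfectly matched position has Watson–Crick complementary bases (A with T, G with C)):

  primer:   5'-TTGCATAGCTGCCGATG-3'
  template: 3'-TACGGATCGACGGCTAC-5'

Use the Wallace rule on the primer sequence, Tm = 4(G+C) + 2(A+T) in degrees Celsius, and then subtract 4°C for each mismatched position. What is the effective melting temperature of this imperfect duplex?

44°C

Primer base counts: A=3, T=5, G=5, C=4 → A+T=8, G+C=9
Perfect-match Tm = 2(8) + 4(9) = 16 + 36 = 52°C
Mismatches (positions where the bases are not complementary): 2 (at positions 1, 5)
Effective Tm = 52 − 2×4 = 52 − 8 = 44°C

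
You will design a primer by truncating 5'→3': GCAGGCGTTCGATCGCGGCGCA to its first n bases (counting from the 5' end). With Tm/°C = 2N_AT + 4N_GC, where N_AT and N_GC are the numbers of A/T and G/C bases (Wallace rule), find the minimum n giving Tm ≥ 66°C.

First 18 bases: GCAGGCGTTCGATCGCGG → Tm = 62°C (< 66°C)
First 19 bases: GCAGGCGTTCGATCGCGGC → Tm = 66°C (≥ 66°C)
Since every base adds ≥2°C, Tm only increases with n, so the threshold is first crossed at n = 19.

n = 19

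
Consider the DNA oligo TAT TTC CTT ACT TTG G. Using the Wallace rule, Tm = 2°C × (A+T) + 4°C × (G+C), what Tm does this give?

T=9, G=2, A=2, C=3
AT pairs contribute 11, GC pairs contribute 5.
Tm = 2×11 + 4×5 = 42°C

42°C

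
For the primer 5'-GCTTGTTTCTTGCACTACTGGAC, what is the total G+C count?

Scanning the sequence gives C=6, G=5, A=3, T=9.
Total G or C: 5 + 6 = 11

11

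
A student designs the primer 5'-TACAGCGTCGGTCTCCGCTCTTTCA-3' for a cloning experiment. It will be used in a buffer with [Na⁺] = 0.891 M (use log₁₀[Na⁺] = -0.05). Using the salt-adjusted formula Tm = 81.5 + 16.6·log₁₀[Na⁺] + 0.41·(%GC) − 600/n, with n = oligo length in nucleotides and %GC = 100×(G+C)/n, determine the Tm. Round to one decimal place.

Length n = 25. Scanning the sequence gives G=5, C=9, T=8, A=3.
G+C = 14, so %GC = 14/25 × 100 = 56%
Salt term: 16.6 × (-0.05) = -0.83
GC term: 0.41 × 56 = 22.96; length term: −600/25 = −24
Tm = 81.5 + (-0.83) + 22.96 − 24 = 79.63 → 79.6°C

79.6°C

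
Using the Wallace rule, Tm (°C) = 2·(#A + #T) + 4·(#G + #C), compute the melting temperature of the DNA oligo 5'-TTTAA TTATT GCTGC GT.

Counting bases: T=9, A=3, C=2, G=3
A+T = 12, G+C = 5
Tm = 2×12 + 4×5 = 44°C

44°C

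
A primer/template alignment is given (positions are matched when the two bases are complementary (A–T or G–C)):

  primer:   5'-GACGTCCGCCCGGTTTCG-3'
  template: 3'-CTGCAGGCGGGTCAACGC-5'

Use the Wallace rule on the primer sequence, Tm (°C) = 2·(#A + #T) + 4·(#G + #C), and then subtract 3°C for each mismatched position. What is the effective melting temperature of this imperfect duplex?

56°C

Primer base counts: A=1, T=4, G=6, C=7 → A+T=5, G+C=13
Perfect-match Tm = 2(5) + 4(13) = 10 + 52 = 62°C
Mismatches (positions where the bases are not complementary): 2 (at positions 12, 16)
Effective Tm = 62 − 2×3 = 62 − 6 = 56°C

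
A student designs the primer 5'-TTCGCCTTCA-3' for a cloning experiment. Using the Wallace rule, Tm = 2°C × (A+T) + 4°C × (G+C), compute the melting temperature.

30°C

Scanning the sequence gives G=1, T=4, A=1, C=4.
So N_AT = 5 and N_GC = 5.
Tm = 2(5) + 4(5) = 10 + 20 = 30°C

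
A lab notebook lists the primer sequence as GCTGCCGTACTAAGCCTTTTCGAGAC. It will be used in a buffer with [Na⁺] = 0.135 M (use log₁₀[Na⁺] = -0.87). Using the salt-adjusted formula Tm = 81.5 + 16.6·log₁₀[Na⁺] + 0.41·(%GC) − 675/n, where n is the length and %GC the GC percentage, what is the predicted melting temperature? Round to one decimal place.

63.2°C

Length n = 26. Scanning the sequence gives G=6, T=7, C=8, A=5.
G+C = 14, so %GC = 14/26 × 100 = 53.846%
Salt term: 16.6 × (-0.87) = -14.442
GC term: 0.41 × 53.846 = 22.077; length term: −675/26 = −25.962
Tm = 81.5 + (-14.442) + 22.077 − 25.962 = 63.173 → 63.2°C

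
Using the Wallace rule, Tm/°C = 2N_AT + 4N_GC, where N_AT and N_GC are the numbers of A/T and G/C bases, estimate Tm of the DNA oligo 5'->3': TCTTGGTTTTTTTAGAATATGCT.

Base counts: T=13, G=4, C=2, A=4
AT pairs contribute 17, GC pairs contribute 6.
Tm = 2×17 + 4×6 = 58°C

58°C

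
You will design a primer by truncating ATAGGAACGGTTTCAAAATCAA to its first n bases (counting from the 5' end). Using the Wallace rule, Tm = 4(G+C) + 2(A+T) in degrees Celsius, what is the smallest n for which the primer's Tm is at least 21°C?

First 7 bases: ATAGGAA → Tm = 18°C (< 21°C)
First 8 bases: ATAGGAAC → Tm = 22°C (≥ 21°C)
Each additional base adds 2°C (A/T) or 4°C (G/C), so Tm is non-decreasing in n; n = 8 is the first length to reach 21°C.

n = 8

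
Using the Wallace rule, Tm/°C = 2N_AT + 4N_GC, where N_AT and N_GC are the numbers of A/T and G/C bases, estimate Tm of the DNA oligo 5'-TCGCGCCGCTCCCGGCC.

C=10, A=0, T=2, G=5
A+T = 2, G+C = 15
Tm = 4·15 + 2·2 = 60 + 4 = 64°C

64°C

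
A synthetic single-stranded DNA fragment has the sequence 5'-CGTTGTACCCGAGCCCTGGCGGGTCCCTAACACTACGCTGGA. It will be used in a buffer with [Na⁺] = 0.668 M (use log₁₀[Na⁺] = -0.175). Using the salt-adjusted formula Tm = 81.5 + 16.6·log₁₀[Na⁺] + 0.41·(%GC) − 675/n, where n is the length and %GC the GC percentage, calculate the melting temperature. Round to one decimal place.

Length n = 42. Counting bases: C=15, G=12, T=8, A=7
G+C = 27, so %GC = 27/42 × 100 = 64.286%
Salt term: 16.6 × (-0.175) = -2.905
GC term: 0.41 × 64.286 = 26.357; length term: −675/42 = −16.071
Tm = 81.5 + (-2.905) + 26.357 − 16.071 = 88.881 → 88.9°C

88.9°C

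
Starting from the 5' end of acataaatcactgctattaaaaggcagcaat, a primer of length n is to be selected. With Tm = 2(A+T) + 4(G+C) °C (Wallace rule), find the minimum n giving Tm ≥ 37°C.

n = 14

First 13 bases: ACATAAATCACTG → Tm = 34°C (< 37°C)
First 14 bases: ACATAAATCACTGC → Tm = 38°C (≥ 37°C)
Since every base adds ≥2°C, Tm only increases with n, so the threshold is first crossed at n = 14.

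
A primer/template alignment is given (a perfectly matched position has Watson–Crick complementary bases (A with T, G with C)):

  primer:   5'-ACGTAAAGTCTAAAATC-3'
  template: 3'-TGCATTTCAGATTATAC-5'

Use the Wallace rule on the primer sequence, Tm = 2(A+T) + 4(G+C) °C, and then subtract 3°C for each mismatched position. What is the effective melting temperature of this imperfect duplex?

38°C

Primer base counts: A=8, T=4, G=2, C=3 → A+T=12, G+C=5
Perfect-match Tm = 2(12) + 4(5) = 24 + 20 = 44°C
Mismatches (positions where the bases are not complementary): 2 (at positions 14, 17)
Effective Tm = 44 − 2×3 = 44 − 6 = 38°C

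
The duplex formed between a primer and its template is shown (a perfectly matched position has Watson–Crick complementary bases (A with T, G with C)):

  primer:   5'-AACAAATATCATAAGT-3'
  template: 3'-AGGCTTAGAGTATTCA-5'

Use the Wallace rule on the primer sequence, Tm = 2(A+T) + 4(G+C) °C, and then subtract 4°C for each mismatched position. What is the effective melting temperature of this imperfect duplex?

22°C

Primer base counts: A=9, T=4, G=1, C=2 → A+T=13, G+C=3
Perfect-match Tm = 2(13) + 4(3) = 26 + 12 = 38°C
Mismatches (positions where the bases are not complementary): 4 (at positions 1, 2, 4, 8)
Effective Tm = 38 − 4×4 = 38 − 16 = 22°C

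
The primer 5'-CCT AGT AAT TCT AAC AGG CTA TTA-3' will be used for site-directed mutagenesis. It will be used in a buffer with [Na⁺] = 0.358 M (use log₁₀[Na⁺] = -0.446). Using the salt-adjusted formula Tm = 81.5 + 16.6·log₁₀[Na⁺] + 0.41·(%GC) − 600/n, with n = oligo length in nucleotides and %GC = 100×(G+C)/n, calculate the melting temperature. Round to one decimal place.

62.8°C

Length n = 24. Counting bases: C=5, G=3, A=8, T=8
G+C = 8, so %GC = 8/24 × 100 = 33.333%
Salt term: 16.6 × (-0.446) = -7.404
GC term: 0.41 × 33.333 = 13.667; length term: −600/24 = −25
Tm = 81.5 + (-7.404) + 13.667 − 25 = 62.763 → 62.8°C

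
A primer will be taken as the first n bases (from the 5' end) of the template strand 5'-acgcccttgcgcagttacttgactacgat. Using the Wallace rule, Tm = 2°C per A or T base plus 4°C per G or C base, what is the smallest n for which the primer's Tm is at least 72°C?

First 22 bases: ACGCCCTTGCGCAGTTACTTGA → Tm = 68°C (< 72°C)
First 23 bases: ACGCCCTTGCGCAGTTACTTGAC → Tm = 72°C (≥ 72°C)
Since every base adds ≥2°C, Tm only increases with n, so the threshold is first crossed at n = 23.

n = 23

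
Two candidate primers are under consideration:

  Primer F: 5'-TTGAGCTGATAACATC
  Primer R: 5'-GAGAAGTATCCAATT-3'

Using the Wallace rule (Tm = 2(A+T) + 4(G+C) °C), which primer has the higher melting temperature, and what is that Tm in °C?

Primer F, 44°C

Primer F: A+T=10, G+C=6 → Tm = 2(10)+4(6) = 44°C
Primer R: A+T=10, G+C=5 → Tm = 2(10)+4(5) = 40°C
44°C vs 40°C → primer F is higher.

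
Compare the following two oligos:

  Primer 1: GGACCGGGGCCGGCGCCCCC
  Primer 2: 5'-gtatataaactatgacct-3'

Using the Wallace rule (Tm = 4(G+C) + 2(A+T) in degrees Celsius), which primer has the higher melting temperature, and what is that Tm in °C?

Primer 1, 78°C

Primer 1: A+T=1, G+C=19 → Tm = 2(1)+4(19) = 78°C
Primer 2: A+T=13, G+C=5 → Tm = 2(13)+4(5) = 46°C
78°C vs 46°C → primer 1 is higher.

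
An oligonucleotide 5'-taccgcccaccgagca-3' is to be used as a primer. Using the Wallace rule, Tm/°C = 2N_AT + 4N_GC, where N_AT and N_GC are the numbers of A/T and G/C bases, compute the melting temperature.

Base counts: T=1, C=8, G=3, A=4
A+T = 5, G+C = 11
Tm = 2×5 + 4×11 = 54°C

54°C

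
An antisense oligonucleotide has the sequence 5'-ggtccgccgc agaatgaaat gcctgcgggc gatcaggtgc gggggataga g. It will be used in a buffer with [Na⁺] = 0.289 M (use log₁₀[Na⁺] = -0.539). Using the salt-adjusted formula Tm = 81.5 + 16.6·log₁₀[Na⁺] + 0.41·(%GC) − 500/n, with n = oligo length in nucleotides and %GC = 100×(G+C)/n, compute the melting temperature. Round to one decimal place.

Length n = 51. Base counts: A=11, T=7, C=11, G=22
G+C = 33, so %GC = 33/51 × 100 = 64.706%
Salt term: 16.6 × (-0.539) = -8.947
GC term: 0.41 × 64.706 = 26.529; length term: −500/51 = −9.804
Tm = 81.5 + (-8.947) + 26.529 − 9.804 = 89.278 → 89.3°C

89.3°C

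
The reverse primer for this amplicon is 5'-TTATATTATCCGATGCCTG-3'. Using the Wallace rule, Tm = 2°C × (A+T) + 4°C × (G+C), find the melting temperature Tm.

Scanning the sequence gives G=3, C=4, A=4, T=8.
So N_AT = 12 and N_GC = 7.
Tm = 4·7 + 2·12 = 28 + 24 = 52°C

52°C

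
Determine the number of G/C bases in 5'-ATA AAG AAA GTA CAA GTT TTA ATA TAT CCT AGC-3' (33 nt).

Scanning the sequence gives T=10, A=15, G=4, C=4.
G+C = 4 + 4 = 8

8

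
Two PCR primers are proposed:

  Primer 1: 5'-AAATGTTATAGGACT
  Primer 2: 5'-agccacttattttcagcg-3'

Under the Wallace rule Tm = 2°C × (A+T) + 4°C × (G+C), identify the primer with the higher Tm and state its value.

Primer 1: A+T=11, G+C=4 → Tm = 2(11)+4(4) = 38°C
Primer 2: A+T=10, G+C=8 → Tm = 2(10)+4(8) = 52°C
38°C vs 52°C → primer 2 is higher.

Primer 2, 52°C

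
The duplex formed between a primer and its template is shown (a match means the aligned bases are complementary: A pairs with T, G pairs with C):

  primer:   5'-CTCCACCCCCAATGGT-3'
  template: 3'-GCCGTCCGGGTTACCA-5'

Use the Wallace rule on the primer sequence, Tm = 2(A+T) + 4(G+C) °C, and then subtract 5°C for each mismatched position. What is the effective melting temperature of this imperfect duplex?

Primer base counts: A=3, T=3, G=2, C=8 → A+T=6, G+C=10
Perfect-match Tm = 2(6) + 4(10) = 12 + 40 = 52°C
Mismatches (positions where the bases are not complementary): 4 (at positions 2, 3, 6, 7)
Effective Tm = 52 − 4×5 = 52 − 20 = 32°C

32°C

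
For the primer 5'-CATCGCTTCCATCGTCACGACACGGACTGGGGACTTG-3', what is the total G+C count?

Base counts: T=8, C=12, A=7, G=10
Total G or C: 10 + 12 = 22

22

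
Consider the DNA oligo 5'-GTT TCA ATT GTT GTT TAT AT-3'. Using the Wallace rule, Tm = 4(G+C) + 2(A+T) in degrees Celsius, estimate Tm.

48°C

Scanning the sequence gives C=1, G=3, T=12, A=4.
AT pairs contribute 16, GC pairs contribute 4.
Tm = 4·4 + 2·16 = 16 + 32 = 48°C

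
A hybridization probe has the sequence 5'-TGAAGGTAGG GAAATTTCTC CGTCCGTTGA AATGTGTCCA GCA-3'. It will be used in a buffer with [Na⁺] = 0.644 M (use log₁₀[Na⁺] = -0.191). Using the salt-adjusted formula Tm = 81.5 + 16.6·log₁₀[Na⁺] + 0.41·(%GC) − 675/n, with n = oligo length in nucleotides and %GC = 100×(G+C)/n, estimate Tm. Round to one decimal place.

81.7°C

Length n = 43. Scanning the sequence gives A=11, T=12, C=8, G=12.
G+C = 20, so %GC = 20/43 × 100 = 46.512%
Salt term: 16.6 × (-0.191) = -3.171
GC term: 0.41 × 46.512 = 19.07; length term: −675/43 = −15.698
Tm = 81.5 + (-3.171) + 19.07 − 15.698 = 81.701 → 81.7°C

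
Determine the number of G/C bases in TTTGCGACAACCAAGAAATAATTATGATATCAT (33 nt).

Scanning the sequence gives T=10, A=14, G=4, C=5.
G+C = 4 + 5 = 9

9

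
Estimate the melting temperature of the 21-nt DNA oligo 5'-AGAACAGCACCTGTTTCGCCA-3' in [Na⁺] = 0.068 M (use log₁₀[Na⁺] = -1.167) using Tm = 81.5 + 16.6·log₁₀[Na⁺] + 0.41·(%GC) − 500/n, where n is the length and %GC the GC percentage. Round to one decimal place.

Length n = 21. Base counts: C=7, A=6, T=4, G=4
G+C = 11, so %GC = 11/21 × 100 = 52.381%
Salt term: 16.6 × (-1.167) = -19.372
GC term: 0.41 × 52.381 = 21.476; length term: −500/21 = −23.81
Tm = 81.5 + (-19.372) + 21.476 − 23.81 = 59.794 → 59.8°C

59.8°C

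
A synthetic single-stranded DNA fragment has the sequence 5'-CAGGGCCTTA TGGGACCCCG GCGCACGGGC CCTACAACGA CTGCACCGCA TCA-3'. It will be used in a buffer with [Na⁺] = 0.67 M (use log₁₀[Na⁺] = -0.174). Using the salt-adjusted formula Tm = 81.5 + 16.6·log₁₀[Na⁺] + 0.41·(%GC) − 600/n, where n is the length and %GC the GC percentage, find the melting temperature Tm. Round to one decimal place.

95.1°C

Length n = 53. Counting bases: G=15, T=6, C=21, A=11
G+C = 36, so %GC = 36/53 × 100 = 67.925%
Salt term: 16.6 × (-0.174) = -2.888
GC term: 0.41 × 67.925 = 27.849; length term: −600/53 = −11.321
Tm = 81.5 + (-2.888) + 27.849 − 11.321 = 95.14 → 95.1°C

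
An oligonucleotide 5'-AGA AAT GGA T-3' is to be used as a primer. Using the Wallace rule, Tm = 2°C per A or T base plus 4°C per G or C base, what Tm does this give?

Base counts: T=2, A=5, C=0, G=3
AT pairs contribute 7, GC pairs contribute 3.
Tm = 2×7 + 4×3 = 26°C

26°C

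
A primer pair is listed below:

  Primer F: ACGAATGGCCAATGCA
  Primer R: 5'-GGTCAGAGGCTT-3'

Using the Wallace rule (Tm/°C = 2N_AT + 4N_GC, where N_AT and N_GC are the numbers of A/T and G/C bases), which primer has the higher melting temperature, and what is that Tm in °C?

Primer F, 48°C

Primer F: A+T=8, G+C=8 → Tm = 2(8)+4(8) = 48°C
Primer R: A+T=5, G+C=7 → Tm = 2(5)+4(7) = 38°C
48°C vs 38°C → primer F is higher.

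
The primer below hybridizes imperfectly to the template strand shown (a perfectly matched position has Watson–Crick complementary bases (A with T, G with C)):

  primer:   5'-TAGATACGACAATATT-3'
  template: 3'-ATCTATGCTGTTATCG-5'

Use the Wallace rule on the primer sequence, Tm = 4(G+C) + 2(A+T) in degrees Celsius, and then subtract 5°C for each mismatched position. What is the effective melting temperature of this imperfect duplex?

30°C

Primer base counts: A=7, T=5, G=2, C=2 → A+T=12, G+C=4
Perfect-match Tm = 2(12) + 4(4) = 24 + 16 = 40°C
Mismatches (positions where the bases are not complementary): 2 (at positions 15, 16)
Effective Tm = 40 − 2×5 = 40 − 10 = 30°C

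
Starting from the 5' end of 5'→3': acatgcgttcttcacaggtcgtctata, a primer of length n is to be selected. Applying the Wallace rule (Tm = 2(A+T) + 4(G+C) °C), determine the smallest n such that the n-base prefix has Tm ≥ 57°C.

First 19 bases: ACATGCGTTCTTCACAGGT → Tm = 56°C (< 57°C)
First 20 bases: ACATGCGTTCTTCACAGGTC → Tm = 60°C (≥ 57°C)
Each additional base adds 2°C (A/T) or 4°C (G/C), so Tm is non-decreasing in n; n = 20 is the first length to reach 57°C.

n = 20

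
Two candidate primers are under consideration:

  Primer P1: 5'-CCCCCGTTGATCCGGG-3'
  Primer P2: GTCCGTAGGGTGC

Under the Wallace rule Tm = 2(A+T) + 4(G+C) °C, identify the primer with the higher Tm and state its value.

Primer P1, 56°C

Primer P1: A+T=4, G+C=12 → Tm = 2(4)+4(12) = 56°C
Primer P2: A+T=4, G+C=9 → Tm = 2(4)+4(9) = 44°C
56°C vs 44°C → primer P1 is higher.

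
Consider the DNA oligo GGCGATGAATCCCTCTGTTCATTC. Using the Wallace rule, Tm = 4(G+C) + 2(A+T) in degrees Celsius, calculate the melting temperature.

72°C

Base counts: A=4, G=5, C=7, T=8
A+T = 12, G+C = 12
Tm = 4·12 + 2·12 = 48 + 24 = 72°C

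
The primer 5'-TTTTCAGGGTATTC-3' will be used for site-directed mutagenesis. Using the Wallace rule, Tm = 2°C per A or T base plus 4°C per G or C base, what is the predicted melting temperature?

Scanning the sequence gives C=2, G=3, T=7, A=2.
A+T = 9, G+C = 5
Tm = 2(9) + 4(5) = 18 + 20 = 38°C

38°C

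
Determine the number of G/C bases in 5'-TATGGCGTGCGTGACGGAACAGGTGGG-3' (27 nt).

Counting bases: A=5, G=13, T=5, C=4
Total G or C: 13 + 4 = 17

17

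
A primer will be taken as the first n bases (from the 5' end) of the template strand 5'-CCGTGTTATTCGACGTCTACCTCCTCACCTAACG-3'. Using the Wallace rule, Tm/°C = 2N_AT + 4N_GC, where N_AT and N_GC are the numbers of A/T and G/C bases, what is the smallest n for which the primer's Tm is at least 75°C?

n = 25

First 24 bases: CCGTGTTATTCGACGTCTACCTCC → Tm = 74°C (< 75°C)
First 25 bases: CCGTGTTATTCGACGTCTACCTCCT → Tm = 76°C (≥ 75°C)
Since every base adds ≥2°C, Tm only increases with n, so the threshold is first crossed at n = 25.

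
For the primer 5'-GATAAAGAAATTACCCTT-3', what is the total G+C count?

T=5, G=2, C=3, A=8
Total G or C: 2 + 3 = 5

5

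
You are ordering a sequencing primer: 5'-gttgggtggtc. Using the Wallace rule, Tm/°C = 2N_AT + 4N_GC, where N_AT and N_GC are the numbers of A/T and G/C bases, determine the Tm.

Scanning the sequence gives A=0, G=6, C=1, T=4.
So N_AT = 4 and N_GC = 7.
Tm = 2(4) + 4(7) = 8 + 28 = 36°C

36°C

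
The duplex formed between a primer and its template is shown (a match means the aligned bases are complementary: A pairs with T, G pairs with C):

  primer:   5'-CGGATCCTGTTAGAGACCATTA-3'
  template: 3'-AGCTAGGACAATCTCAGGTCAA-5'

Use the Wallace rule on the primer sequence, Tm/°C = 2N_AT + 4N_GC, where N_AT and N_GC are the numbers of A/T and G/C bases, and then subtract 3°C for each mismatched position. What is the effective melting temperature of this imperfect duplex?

Primer base counts: A=6, T=6, G=5, C=5 → A+T=12, G+C=10
Perfect-match Tm = 2(12) + 4(10) = 24 + 40 = 64°C
Mismatches (positions where the bases are not complementary): 5 (at positions 1, 2, 16, 20, 22)
Effective Tm = 64 − 5×3 = 64 − 15 = 49°C

49°C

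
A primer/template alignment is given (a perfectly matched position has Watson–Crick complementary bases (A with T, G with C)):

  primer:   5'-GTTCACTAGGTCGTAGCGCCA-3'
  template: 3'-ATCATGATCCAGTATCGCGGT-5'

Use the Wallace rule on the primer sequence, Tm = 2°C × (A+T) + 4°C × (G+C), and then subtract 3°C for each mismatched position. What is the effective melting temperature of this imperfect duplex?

51°C

Primer base counts: A=4, T=5, G=6, C=6 → A+T=9, G+C=12
Perfect-match Tm = 2(9) + 4(12) = 18 + 48 = 66°C
Mismatches (positions where the bases are not complementary): 5 (at positions 1, 2, 3, 4, 13)
Effective Tm = 66 − 5×3 = 66 − 15 = 51°C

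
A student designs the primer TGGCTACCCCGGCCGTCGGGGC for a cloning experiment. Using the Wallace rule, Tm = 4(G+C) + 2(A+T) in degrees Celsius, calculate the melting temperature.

80°C

A=1, G=9, C=9, T=3
So N_AT = 4 and N_GC = 18.
Tm = 2×4 + 4×18 = 80°C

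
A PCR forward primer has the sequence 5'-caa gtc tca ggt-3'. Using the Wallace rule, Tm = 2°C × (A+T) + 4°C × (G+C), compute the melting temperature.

36°C

Counting bases: G=3, A=3, C=3, T=3
So N_AT = 6 and N_GC = 6.
Tm = 4·6 + 2·6 = 24 + 12 = 36°C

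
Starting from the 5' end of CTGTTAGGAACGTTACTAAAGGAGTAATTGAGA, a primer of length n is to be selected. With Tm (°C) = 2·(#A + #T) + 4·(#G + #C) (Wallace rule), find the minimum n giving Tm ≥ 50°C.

First 17 bases: CTGTTAGGAACGTTACT → Tm = 48°C (< 50°C)
First 18 bases: CTGTTAGGAACGTTACTA → Tm = 50°C (≥ 50°C)
Since every base adds ≥2°C, Tm only increases with n, so the threshold is first crossed at n = 18.

n = 18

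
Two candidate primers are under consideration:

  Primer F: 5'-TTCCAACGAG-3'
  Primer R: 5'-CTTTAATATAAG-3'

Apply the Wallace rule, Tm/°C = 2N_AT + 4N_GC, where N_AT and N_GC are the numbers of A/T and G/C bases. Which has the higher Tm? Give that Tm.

Primer F, 30°C

Primer F: A+T=5, G+C=5 → Tm = 2(5)+4(5) = 30°C
Primer R: A+T=10, G+C=2 → Tm = 2(10)+4(2) = 28°C
30°C vs 28°C → primer F is higher.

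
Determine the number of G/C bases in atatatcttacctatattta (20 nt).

3

Base counts: C=3, G=0, T=10, A=7
G+C = 0 + 3 = 3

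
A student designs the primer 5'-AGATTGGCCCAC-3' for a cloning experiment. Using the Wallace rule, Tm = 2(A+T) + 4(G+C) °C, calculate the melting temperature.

Base counts: T=2, G=3, C=4, A=3
So N_AT = 5 and N_GC = 7.
Tm = 4·7 + 2·5 = 28 + 10 = 38°C

38°C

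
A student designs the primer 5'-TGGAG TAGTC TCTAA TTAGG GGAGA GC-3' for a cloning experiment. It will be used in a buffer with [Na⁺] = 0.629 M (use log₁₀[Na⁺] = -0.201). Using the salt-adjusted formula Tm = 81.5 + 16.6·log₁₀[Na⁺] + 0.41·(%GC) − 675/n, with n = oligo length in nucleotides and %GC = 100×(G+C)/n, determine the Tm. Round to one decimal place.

Length n = 27. Counting bases: G=10, T=7, C=3, A=7
G+C = 13, so %GC = 13/27 × 100 = 48.148%
Salt term: 16.6 × (-0.201) = -3.337
GC term: 0.41 × 48.148 = 19.741; length term: −675/27 = −25
Tm = 81.5 + (-3.337) + 19.741 − 25 = 72.904 → 72.9°C

72.9°C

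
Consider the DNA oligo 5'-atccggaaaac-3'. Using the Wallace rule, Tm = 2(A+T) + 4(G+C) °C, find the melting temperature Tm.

Scanning the sequence gives A=5, C=3, G=2, T=1.
A+T = 6, G+C = 5
Tm = 2×6 + 4×5 = 32°C

32°C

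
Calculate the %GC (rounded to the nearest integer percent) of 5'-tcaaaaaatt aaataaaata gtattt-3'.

A=15, G=1, C=1, T=9
G+C = 1 + 1 = 2 out of 26 bases
%GC = 2/26 × 100 = 7.692% ≈ 8%

8%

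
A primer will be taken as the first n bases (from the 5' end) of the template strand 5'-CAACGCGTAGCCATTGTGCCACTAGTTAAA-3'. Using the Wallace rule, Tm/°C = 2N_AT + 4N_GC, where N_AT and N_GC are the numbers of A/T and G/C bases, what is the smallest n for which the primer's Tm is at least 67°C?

n = 22

First 21 bases: CAACGCGTAGCCATTGTGCCA → Tm = 66°C (< 67°C)
First 22 bases: CAACGCGTAGCCATTGTGCCAC → Tm = 70°C (≥ 67°C)
Since every base adds ≥2°C, Tm only increases with n, so the threshold is first crossed at n = 22.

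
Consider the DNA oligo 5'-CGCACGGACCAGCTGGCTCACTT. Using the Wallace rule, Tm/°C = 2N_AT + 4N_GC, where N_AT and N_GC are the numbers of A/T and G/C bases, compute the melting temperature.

76°C

Scanning the sequence gives T=4, C=9, A=4, G=6.
So N_AT = 8 and N_GC = 15.
Tm = 2(8) + 4(15) = 16 + 60 = 76°C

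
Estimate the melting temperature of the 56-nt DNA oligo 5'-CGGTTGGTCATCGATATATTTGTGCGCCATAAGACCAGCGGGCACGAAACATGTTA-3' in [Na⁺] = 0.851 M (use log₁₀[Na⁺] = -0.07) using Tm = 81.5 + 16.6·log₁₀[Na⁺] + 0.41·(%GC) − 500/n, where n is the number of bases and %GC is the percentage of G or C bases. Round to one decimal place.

Length n = 56. Scanning the sequence gives C=12, A=15, T=14, G=15.
G+C = 27, so %GC = 27/56 × 100 = 48.214%
Salt term: 16.6 × (-0.07) = -1.162
GC term: 0.41 × 48.214 = 19.768; length term: −500/56 = −8.929
Tm = 81.5 + (-1.162) + 19.768 − 8.929 = 91.177 → 91.2°C

91.2°C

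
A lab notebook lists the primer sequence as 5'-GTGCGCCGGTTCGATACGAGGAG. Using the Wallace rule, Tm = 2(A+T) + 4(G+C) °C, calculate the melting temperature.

76°C

Counting bases: A=4, C=5, T=4, G=10
AT pairs contribute 8, GC pairs contribute 15.
Tm = 4·15 + 2·8 = 60 + 16 = 76°C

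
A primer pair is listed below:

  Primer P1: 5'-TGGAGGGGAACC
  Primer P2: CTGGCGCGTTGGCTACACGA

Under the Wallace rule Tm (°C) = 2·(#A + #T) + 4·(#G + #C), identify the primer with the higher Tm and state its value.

Primer P1: A+T=4, G+C=8 → Tm = 2(4)+4(8) = 40°C
Primer P2: A+T=7, G+C=13 → Tm = 2(7)+4(13) = 66°C
40°C vs 66°C → primer P2 is higher.

Primer P2, 66°C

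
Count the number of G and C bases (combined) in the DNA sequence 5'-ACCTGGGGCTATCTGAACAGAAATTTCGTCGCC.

Base counts: G=8, T=8, A=8, C=9
G+C = 8 + 9 = 17

17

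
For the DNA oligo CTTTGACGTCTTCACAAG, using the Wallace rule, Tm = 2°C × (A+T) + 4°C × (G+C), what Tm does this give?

52°C

Counting bases: G=3, C=5, T=6, A=4
AT pairs contribute 10, GC pairs contribute 8.
Tm = 4·8 + 2·10 = 32 + 20 = 52°C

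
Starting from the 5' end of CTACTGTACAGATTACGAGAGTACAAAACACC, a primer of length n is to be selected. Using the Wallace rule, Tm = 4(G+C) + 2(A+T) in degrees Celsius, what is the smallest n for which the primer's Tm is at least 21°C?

First 7 bases: CTACTGT → Tm = 20°C (< 21°C)
First 8 bases: CTACTGTA → Tm = 22°C (≥ 21°C)
Each additional base adds 2°C (A/T) or 4°C (G/C), so Tm is non-decreasing in n; n = 8 is the first length to reach 21°C.

n = 8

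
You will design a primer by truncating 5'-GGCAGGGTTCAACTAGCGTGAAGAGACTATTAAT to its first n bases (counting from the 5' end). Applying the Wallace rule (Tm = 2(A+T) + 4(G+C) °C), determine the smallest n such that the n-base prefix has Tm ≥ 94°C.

First 31 bases: GGCAGGGTTCAACTAGCGTGAAGAGACTATT → Tm = 92°C (< 94°C)
First 32 bases: GGCAGGGTTCAACTAGCGTGAAGAGACTATTA → Tm = 94°C (≥ 94°C)
Since every base adds ≥2°C, Tm only increases with n, so the threshold is first crossed at n = 32.

n = 32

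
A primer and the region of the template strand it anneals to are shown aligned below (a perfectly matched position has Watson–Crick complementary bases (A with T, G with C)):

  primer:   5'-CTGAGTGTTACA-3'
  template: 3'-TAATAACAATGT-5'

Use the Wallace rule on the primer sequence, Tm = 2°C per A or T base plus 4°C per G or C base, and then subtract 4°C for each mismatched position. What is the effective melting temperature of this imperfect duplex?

22°C

Primer base counts: A=3, T=4, G=3, C=2 → A+T=7, G+C=5
Perfect-match Tm = 2(7) + 4(5) = 14 + 20 = 34°C
Mismatches (positions where the bases are not complementary): 3 (at positions 1, 3, 5)
Effective Tm = 34 − 3×4 = 34 − 12 = 22°C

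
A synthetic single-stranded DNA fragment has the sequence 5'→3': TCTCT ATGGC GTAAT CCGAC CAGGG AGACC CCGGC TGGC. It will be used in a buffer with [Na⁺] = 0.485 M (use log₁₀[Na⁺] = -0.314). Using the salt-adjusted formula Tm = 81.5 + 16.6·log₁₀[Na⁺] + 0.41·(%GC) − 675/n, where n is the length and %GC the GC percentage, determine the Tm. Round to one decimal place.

Length n = 39. Base counts: C=13, G=12, T=7, A=7
G+C = 25, so %GC = 25/39 × 100 = 64.103%
Salt term: 16.6 × (-0.314) = -5.212
GC term: 0.41 × 64.103 = 26.282; length term: −675/39 = −17.308
Tm = 81.5 + (-5.212) + 26.282 − 17.308 = 85.262 → 85.3°C

85.3°C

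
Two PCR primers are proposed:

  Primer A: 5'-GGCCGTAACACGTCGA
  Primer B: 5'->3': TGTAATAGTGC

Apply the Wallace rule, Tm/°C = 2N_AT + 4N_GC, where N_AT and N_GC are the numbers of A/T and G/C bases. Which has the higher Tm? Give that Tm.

Primer A, 52°C

Primer A: A+T=6, G+C=10 → Tm = 2(6)+4(10) = 52°C
Primer B: A+T=7, G+C=4 → Tm = 2(7)+4(4) = 30°C
52°C vs 30°C → primer A is higher.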